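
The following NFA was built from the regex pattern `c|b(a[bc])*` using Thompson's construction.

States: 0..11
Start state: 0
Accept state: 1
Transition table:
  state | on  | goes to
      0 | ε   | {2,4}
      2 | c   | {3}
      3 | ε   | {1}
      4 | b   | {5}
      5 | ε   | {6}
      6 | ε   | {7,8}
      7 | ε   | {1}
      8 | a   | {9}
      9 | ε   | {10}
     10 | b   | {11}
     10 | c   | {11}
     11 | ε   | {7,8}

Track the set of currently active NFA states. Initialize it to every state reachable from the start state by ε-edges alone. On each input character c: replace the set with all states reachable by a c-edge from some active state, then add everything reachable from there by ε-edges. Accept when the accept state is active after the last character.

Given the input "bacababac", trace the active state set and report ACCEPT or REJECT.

start: ε-closure({0}) = {0,2,4}
'b' @ 1: {1,5,6,7,8}  ✓accept
'a' @ 2: {9,10}
'c' @ 3: {1,7,8,11}  ✓accept
'a' @ 4: {9,10}
'b' @ 5: {1,7,8,11}  ✓accept
'a' @ 6: {9,10}
'b' @ 7: {1,7,8,11}  ✓accept
'a' @ 8: {9,10}
'c' @ 9: {1,7,8,11}  ✓accept
after full input: {1,7,8,11}  (accept=1 in)

Answer: ACCEPT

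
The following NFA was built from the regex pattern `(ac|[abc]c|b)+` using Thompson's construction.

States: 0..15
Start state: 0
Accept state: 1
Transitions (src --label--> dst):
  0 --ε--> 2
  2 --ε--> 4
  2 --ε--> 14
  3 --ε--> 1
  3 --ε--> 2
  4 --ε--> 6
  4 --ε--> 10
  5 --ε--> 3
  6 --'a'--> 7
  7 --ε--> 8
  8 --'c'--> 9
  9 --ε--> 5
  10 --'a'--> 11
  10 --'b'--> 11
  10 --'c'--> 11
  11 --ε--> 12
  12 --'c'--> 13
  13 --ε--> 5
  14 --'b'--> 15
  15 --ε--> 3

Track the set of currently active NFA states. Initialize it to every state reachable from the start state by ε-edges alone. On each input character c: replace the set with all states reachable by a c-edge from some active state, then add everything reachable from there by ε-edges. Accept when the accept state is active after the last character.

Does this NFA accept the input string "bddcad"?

Answer: REJECT

Steps:
start: ε-closure({0}) = {0,2,4,6,10,14}
'b' @ 1: {1,2,3,4,6,10,11,12,14,15}  [accepting]
'd' @ 2: {}  — state set empty
rest 'dcad' ignored (set empty)
final: {}; accept 1 not in set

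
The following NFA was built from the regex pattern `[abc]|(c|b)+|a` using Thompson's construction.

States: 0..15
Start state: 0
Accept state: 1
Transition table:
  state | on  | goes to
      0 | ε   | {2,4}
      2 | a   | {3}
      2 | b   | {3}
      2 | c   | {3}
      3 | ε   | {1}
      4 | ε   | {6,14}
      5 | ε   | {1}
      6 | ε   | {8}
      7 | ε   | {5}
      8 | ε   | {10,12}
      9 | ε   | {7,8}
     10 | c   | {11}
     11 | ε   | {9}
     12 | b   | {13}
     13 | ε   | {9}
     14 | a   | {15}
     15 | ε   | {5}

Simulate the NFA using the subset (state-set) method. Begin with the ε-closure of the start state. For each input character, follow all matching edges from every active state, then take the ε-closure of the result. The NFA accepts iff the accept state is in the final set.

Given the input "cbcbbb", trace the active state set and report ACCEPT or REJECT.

start: ε-closure({0}) = {0,2,4,6,8,10,12,14}
'c' @ 1: {1,3,5,7,8,9,10,11,12}  [accepting]
'b' @ 2: {1,5,7,8,9,10,12,13}  [accepting]
'c' @ 3: {1,5,7,8,9,10,11,12}  [accepting]
'b' @ 4: {1,5,7,8,9,10,12,13}  [accepting]
'b' @ 5: {1,5,7,8,9,10,12,13}  [accepting]
'b' @ 6: {1,5,7,8,9,10,12,13}  [accepting]
after full input: {1,5,7,8,9,10,12,13}  (accept=1 in)

Answer: ACCEPT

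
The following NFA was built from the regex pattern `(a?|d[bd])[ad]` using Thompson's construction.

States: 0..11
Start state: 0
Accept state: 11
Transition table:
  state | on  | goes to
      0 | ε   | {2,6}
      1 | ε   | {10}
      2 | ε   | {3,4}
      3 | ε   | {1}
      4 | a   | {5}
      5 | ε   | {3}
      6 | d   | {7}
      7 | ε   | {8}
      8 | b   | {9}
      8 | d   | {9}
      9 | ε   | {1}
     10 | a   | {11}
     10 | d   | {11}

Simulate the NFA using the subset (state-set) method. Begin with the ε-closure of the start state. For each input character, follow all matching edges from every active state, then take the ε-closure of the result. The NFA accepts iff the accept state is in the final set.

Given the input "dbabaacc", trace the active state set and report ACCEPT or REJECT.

Answer: REJECT

Trace:
start: ε-closure({0}) = {0,1,2,3,4,6,10}
'd' @ 1: {7,8,11}  [accepting]
'b' @ 2: {1,9,10}
'a' @ 3: {11}  [accepting]
'b' @ 4: {}  — dead — no transitions
rest 'aacc' ignored (set empty)
final: {}; accept 11 not in set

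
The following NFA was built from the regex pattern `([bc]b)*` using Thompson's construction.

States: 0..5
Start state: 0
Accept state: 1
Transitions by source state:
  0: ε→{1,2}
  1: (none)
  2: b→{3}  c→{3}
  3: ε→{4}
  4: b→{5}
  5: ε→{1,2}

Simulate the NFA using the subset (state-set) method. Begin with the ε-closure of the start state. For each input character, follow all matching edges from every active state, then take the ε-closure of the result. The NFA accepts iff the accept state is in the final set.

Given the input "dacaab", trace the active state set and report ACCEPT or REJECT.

Answer: REJECT

Steps:
start: ε-closure({0}) = {0,1,2}
'd' @ 1: {}  — no active states
rest 'acaab' ignored (set empty)
after full input: {}  (accept=1 not in)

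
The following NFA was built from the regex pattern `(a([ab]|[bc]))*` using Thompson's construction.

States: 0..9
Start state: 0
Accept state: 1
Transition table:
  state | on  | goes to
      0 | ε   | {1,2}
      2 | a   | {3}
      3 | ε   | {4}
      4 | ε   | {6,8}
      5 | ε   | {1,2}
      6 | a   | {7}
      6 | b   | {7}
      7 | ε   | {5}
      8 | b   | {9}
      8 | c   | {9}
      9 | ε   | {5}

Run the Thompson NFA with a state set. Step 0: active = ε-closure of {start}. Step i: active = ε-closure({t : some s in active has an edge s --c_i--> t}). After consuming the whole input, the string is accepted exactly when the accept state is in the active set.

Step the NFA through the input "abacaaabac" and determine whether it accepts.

Answer: ACCEPT

Trace:
initial (ε-close {0}): {0,1,2}
'a' @ 1: {3,4,6,8}
'b' @ 2: {1,2,5,7,9}  (accept∈set)
'a' @ 3: {3,4,6,8}
'c' @ 4: {1,2,5,9}  (accept∈set)
'a' @ 5: {3,4,6,8}
'a' @ 6: {1,2,5,7}  (accept∈set)
'a' @ 7: {3,4,6,8}
'b' @ 8: {1,2,5,7,9}  (accept∈set)
'a' @ 9: {3,4,6,8}
'c' @ 10: {1,2,5,9}  (accept∈set)
end set {1,2,5,9} — state 1 in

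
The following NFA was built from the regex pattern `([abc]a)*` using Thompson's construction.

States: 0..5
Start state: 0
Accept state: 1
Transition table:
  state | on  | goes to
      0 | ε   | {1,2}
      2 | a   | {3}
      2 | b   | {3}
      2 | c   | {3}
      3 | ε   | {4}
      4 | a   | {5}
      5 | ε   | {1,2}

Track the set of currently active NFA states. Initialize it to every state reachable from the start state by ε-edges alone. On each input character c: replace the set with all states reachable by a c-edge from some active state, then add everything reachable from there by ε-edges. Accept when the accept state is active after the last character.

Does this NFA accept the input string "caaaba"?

Answer: ACCEPT

Trace:
start: ε-closure({0}) = {0,1,2}
'c' @ 1: {3,4}
'a' @ 2: {1,2,5}  (accept∈set)
'a' @ 3: {3,4}
'a' @ 4: {1,2,5}  (accept∈set)
'b' @ 5: {3,4}
'a' @ 6: {1,2,5}  (accept∈set)
end set {1,2,5} — state 1 in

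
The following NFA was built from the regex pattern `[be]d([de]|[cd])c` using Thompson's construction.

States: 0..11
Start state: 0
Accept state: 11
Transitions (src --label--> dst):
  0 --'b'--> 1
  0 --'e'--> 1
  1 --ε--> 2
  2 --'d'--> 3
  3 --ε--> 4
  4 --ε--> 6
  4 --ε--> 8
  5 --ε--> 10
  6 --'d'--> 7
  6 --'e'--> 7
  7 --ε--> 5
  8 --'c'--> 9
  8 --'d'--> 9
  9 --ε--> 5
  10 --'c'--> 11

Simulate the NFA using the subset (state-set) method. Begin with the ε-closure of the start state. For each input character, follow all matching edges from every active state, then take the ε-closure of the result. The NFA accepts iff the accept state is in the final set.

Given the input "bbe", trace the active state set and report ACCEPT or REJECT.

Answer: REJECT

Steps:
initial (ε-close {0}): {0}
'b' @ 1: {1,2}
'b' @ 2: {}  — state set empty
rest 'e' ignored (set empty)
after full input: {}  (accept=11 not in)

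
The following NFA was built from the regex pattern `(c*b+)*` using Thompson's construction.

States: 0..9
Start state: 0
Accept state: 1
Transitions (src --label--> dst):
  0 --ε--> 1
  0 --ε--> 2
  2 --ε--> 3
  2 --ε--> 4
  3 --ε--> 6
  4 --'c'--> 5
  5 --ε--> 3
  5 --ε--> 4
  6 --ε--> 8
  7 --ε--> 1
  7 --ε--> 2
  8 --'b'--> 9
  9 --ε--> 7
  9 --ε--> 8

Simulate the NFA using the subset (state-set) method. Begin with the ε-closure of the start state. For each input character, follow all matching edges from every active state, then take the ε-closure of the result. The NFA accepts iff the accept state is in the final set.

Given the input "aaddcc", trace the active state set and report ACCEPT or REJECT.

Answer: REJECT

Trace:
initial (ε-close {0}): {0,1,2,3,4,6,8}
'a' @ 1: {}  — dead — no transitions
rest 'addcc' ignored (set empty)
end set {} — state 1 not in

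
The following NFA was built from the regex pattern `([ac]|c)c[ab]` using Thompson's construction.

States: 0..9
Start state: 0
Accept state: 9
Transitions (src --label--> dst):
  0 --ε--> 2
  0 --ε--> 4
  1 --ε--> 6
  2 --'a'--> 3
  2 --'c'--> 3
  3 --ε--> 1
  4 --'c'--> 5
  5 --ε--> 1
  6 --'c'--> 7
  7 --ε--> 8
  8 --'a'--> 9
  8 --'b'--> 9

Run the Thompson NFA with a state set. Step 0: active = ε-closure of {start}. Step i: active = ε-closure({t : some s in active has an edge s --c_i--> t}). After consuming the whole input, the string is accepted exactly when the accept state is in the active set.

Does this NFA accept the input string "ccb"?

Answer: ACCEPT

Derivation:
start: ε-closure({0}) = {0,2,4}
'c' @ 1: {1,3,5,6}
'c' @ 2: {7,8}
'b' @ 3: {9}  (accept∈set)
end set {9} — state 9 in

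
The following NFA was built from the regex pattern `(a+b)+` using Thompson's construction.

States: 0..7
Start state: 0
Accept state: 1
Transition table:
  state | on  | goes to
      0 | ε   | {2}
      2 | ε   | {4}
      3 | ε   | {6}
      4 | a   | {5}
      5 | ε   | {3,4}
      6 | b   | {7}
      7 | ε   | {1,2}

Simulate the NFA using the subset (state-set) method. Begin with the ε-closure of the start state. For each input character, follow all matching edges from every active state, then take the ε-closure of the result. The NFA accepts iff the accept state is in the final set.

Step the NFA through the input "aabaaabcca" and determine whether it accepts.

Answer: REJECT

Derivation:
initial (ε-close {0}): {0,2,4}
'a' @ 1: {3,4,5,6}
'a' @ 2: {3,4,5,6}
'b' @ 3: {1,2,4,7}  [accepting]
'a' @ 4: {3,4,5,6}
'a' @ 5: {3,4,5,6}
'a' @ 6: {3,4,5,6}
'b' @ 7: {1,2,4,7}  [accepting]
'c' @ 8: {}  — no active states
rest 'ca' ignored (set empty)
end set {} — state 1 not in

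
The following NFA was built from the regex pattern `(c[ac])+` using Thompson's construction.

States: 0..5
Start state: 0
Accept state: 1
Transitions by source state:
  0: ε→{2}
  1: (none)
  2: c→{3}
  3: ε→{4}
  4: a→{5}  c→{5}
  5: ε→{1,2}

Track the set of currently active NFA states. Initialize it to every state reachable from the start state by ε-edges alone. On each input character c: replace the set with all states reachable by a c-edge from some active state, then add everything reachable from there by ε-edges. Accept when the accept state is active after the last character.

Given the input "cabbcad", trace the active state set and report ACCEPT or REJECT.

start: ε-closure({0}) = {0,2}
'c' @ 1: {3,4}
'a' @ 2: {1,2,5}  ✓accept
'b' @ 3: {}  — no active states
rest 'bcad' ignored (set empty)
after full input: {}  (accept=1 not in)

Answer: REJECT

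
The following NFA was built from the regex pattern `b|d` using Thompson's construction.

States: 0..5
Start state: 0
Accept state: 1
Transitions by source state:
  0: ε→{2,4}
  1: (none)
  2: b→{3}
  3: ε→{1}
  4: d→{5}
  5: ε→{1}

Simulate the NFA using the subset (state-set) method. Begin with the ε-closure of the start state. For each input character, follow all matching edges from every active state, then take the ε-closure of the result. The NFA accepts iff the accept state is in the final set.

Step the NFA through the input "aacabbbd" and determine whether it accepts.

Answer: REJECT

Trace:
S₀ = ε-closure({0}) = {0,2,4}
'a' @ 1: {}  — dead — no transitions
rest 'acabbbd' ignored (set empty)
after full input: {}  (accept=1 not in)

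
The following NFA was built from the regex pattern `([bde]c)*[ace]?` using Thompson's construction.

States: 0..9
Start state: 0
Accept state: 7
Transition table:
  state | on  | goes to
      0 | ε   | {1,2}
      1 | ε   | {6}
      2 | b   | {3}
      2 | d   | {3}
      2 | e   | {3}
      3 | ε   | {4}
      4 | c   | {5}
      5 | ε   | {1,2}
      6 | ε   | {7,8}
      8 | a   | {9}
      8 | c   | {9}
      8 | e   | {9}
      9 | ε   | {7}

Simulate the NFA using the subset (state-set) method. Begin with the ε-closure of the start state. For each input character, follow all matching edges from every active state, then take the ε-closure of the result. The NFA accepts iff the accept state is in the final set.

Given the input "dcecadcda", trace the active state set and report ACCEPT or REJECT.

start: ε-closure({0}) = {0,1,2,6,7,8}
'd' @ 1: {3,4}
'c' @ 2: {1,2,5,6,7,8}  [accepting]
'e' @ 3: {3,4,7,9}  [accepting]
'c' @ 4: {1,2,5,6,7,8}  [accepting]
'a' @ 5: {7,9}  [accepting]
'd' @ 6: {}  — no active states
rest 'cda' ignored (set empty)
after full input: {}  (accept=7 not in)

Answer: REJECT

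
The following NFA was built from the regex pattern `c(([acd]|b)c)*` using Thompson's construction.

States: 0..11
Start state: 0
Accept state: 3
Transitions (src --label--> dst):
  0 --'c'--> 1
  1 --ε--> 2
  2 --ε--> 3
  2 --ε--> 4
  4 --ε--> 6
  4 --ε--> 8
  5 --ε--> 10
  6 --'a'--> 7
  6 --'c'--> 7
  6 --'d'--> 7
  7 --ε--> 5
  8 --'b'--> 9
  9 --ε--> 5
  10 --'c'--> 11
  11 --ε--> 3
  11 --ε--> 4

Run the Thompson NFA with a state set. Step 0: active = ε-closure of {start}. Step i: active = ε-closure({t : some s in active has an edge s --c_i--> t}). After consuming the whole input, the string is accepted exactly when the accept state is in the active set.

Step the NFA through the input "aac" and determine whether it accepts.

initial (ε-close {0}): {0}
'a' @ 1: {}  — state set empty
rest 'ac' ignored (set empty)
final: {}; accept 3 not in set

Answer: REJECT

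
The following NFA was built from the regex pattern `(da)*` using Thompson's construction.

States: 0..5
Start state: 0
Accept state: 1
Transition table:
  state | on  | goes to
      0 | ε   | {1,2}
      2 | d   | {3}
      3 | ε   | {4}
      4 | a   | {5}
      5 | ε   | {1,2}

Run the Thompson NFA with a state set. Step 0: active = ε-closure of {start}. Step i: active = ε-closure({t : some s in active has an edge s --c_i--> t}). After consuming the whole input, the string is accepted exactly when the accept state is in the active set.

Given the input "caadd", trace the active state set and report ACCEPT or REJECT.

S₀ = ε-closure({0}) = {0,1,2}
'c' @ 1: {}  — no active states
rest 'aadd' ignored (set empty)
final: {}; accept 1 not in set

Answer: REJECT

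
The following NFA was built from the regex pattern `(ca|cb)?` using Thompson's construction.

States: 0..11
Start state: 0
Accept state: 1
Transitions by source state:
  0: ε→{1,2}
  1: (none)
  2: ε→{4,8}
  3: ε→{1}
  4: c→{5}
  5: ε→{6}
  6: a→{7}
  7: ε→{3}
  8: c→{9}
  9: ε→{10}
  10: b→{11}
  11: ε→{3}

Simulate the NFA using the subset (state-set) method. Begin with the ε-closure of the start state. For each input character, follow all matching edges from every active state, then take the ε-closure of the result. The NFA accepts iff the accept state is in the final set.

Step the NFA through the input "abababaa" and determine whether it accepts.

Answer: REJECT

Trace:
initial (ε-close {0}): {0,1,2,4,8}
'a' @ 1: {}  — dead — no transitions
rest 'bababaa' ignored (set empty)
end set {} — state 1 not in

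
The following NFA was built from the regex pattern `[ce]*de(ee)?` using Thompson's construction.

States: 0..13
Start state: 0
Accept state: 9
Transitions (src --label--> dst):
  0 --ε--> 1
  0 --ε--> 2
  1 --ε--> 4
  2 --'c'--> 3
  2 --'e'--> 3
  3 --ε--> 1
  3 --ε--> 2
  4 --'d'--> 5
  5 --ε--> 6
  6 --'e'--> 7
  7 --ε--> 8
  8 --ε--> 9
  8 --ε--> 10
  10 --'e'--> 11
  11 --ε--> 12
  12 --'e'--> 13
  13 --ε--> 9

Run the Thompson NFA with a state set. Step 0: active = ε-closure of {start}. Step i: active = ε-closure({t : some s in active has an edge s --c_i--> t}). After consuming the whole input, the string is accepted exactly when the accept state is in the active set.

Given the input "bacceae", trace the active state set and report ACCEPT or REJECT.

initial (ε-close {0}): {0,1,2,4}
'b' @ 1: {}  — state set empty
rest 'acceae' ignored (set empty)
final: {}; accept 9 not in set

Answer: REJECT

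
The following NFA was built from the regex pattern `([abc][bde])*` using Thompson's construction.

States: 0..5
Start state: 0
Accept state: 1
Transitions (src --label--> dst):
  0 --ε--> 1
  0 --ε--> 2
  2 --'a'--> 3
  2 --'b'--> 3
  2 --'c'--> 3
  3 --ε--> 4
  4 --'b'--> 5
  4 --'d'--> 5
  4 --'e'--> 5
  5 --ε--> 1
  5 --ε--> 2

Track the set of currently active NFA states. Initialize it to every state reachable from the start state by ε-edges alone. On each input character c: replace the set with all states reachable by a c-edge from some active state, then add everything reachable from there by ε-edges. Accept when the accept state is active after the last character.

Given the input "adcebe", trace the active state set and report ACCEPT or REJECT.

Answer: ACCEPT

Derivation:
start: ε-closure({0}) = {0,1,2}
'a' @ 1: {3,4}
'd' @ 2: {1,2,5}  (accept∈set)
'c' @ 3: {3,4}
'e' @ 4: {1,2,5}  (accept∈set)
'b' @ 5: {3,4}
'e' @ 6: {1,2,5}  (accept∈set)
after full input: {1,2,5}  (accept=1 in)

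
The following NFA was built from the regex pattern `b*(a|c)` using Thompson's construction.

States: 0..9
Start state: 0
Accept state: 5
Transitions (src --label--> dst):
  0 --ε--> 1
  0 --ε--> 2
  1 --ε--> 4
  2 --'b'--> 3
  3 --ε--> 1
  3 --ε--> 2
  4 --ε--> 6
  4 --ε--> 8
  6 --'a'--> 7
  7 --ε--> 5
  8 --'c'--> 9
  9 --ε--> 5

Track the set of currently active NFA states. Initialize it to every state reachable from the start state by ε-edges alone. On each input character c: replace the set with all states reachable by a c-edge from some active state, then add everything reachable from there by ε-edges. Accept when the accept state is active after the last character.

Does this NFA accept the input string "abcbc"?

Answer: REJECT

Steps:
S₀ = ε-closure({0}) = {0,1,2,4,6,8}
'a' @ 1: {5,7}  ✓accept
'b' @ 2: {}  — dead — no transitions
rest 'cbc' ignored (set empty)
end set {} — state 5 not in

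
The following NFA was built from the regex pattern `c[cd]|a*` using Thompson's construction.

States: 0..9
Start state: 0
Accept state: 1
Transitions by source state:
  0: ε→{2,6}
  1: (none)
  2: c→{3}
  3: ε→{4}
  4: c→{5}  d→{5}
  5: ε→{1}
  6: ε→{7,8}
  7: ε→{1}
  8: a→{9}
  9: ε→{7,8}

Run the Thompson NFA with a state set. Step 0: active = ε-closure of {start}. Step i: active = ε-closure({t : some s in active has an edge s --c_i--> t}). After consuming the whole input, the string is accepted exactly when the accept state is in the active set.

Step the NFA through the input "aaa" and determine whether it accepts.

Answer: ACCEPT

Derivation:
start: ε-closure({0}) = {0,1,2,6,7,8}
'a' @ 1: {1,7,8,9}  (accept∈set)
'a' @ 2: {1,7,8,9}  (accept∈set)
'a' @ 3: {1,7,8,9}  (accept∈set)
after full input: {1,7,8,9}  (accept=1 in)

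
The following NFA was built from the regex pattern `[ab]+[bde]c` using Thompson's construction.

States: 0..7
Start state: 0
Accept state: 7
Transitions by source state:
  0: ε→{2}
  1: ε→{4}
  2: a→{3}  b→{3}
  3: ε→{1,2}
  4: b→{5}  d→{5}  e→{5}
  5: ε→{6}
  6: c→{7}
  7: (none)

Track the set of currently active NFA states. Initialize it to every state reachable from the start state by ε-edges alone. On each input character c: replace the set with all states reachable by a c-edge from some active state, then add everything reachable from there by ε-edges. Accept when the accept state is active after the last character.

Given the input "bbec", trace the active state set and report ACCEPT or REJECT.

Answer: ACCEPT

Derivation:
start: ε-closure({0}) = {0,2}
'b' @ 1: {1,2,3,4}
'b' @ 2: {1,2,3,4,5,6}
'e' @ 3: {5,6}
'c' @ 4: {7}  (accept∈set)
after full input: {7}  (accept=7 in)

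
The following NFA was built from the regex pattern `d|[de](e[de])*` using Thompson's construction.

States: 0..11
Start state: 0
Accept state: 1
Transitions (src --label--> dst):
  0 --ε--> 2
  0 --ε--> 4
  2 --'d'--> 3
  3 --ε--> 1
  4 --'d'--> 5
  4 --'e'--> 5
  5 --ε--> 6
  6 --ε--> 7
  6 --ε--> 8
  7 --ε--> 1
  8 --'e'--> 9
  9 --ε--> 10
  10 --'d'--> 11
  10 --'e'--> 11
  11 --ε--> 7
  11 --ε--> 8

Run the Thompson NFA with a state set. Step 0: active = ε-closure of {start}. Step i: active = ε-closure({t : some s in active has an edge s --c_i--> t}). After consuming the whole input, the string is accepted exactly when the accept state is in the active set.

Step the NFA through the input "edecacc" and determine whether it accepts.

Answer: REJECT

Steps:
S₀ = ε-closure({0}) = {0,2,4}
'e' @ 1: {1,5,6,7,8}  (accept∈set)
'd' @ 2: {}  — state set empty
rest 'ecacc' ignored (set empty)
final: {}; accept 1 not in set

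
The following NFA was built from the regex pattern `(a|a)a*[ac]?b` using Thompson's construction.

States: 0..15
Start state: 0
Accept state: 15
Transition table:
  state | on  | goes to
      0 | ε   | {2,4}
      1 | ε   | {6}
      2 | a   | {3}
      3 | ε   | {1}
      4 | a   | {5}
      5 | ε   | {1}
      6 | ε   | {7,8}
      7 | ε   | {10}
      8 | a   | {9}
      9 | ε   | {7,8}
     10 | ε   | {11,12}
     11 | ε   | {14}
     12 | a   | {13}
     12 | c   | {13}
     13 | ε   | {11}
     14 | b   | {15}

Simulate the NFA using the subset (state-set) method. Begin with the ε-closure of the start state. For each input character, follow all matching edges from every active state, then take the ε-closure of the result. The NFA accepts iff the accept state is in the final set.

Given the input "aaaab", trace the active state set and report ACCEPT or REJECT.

initial (ε-close {0}): {0,2,4}
'a' @ 1: {1,3,5,6,7,8,10,11,12,14}
'a' @ 2: {7,8,9,10,11,12,13,14}
'a' @ 3: {7,8,9,10,11,12,13,14}
'a' @ 4: {7,8,9,10,11,12,13,14}
'b' @ 5: {15}  (accept∈set)
end set {15} — state 15 in

Answer: ACCEPT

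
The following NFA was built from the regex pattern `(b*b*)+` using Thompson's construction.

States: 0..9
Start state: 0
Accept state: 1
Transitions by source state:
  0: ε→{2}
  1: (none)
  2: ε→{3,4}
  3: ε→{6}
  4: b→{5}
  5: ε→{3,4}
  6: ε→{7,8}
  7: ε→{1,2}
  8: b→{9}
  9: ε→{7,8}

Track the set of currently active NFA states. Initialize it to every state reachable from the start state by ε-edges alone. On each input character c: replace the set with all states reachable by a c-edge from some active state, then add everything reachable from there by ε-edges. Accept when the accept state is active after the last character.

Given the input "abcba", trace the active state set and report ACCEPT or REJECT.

Answer: REJECT

Derivation:
start: ε-closure({0}) = {0,1,2,3,4,6,7,8}
'a' @ 1: {}  — dead — no transitions
rest 'bcba' ignored (set empty)
after full input: {}  (accept=1 not in)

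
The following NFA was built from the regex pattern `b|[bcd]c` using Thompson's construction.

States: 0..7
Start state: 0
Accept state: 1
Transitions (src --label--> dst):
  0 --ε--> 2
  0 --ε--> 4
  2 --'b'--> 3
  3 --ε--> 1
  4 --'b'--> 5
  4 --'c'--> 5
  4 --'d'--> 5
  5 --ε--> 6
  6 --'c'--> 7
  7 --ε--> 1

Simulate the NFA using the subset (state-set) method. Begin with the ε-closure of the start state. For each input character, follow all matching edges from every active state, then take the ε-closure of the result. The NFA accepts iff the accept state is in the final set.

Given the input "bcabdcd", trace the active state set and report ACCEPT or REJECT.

initial (ε-close {0}): {0,2,4}
'b' @ 1: {1,3,5,6}  (accept∈set)
'c' @ 2: {1,7}  (accept∈set)
'a' @ 3: {}  — no active states
rest 'bdcd' ignored (set empty)
end set {} — state 1 not in

Answer: REJECT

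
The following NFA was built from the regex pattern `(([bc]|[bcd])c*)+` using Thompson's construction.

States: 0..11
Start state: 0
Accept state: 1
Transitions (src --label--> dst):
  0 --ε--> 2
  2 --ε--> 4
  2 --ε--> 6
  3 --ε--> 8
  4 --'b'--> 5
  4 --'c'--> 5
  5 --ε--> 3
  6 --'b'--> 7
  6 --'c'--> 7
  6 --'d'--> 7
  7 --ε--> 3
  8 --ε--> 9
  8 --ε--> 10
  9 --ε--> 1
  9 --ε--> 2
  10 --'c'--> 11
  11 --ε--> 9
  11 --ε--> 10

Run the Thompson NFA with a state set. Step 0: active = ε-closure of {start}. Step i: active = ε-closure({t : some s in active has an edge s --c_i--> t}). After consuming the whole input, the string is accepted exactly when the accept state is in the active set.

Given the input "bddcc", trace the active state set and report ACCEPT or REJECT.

Answer: ACCEPT

Trace:
initial (ε-close {0}): {0,2,4,6}
'b' @ 1: {1,2,3,4,5,6,7,8,9,10}  [accepting]
'd' @ 2: {1,2,3,4,6,7,8,9,10}  [accepting]
'd' @ 3: {1,2,3,4,6,7,8,9,10}  [accepting]
'c' @ 4: {1,2,3,4,5,6,7,8,9,10,11}  [accepting]
'c' @ 5: {1,2,3,4,5,6,7,8,9,10,11}  [accepting]
end set {1,2,3,4,5,6,7,8,9,10,11} — state 1 in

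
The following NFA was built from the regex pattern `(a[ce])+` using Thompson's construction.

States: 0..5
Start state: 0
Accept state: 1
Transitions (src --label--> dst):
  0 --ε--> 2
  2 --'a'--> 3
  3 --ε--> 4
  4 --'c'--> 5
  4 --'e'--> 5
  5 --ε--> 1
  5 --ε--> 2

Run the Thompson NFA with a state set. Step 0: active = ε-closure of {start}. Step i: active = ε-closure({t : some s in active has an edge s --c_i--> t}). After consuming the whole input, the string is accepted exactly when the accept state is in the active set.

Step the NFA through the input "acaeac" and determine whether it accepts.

S₀ = ε-closure({0}) = {0,2}
'a' @ 1: {3,4}
'c' @ 2: {1,2,5}  [accepting]
'a' @ 3: {3,4}
'e' @ 4: {1,2,5}  [accepting]
'a' @ 5: {3,4}
'c' @ 6: {1,2,5}  [accepting]
end set {1,2,5} — state 1 in

Answer: ACCEPT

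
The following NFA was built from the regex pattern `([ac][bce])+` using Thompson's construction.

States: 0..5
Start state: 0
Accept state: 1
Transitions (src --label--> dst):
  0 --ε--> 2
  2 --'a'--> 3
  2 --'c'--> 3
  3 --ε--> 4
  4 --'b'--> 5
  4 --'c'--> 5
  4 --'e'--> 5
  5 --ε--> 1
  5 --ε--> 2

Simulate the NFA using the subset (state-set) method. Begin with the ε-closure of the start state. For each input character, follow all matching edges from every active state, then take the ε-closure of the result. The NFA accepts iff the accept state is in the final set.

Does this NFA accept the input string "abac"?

Answer: ACCEPT

Derivation:
start: ε-closure({0}) = {0,2}
'a' @ 1: {3,4}
'b' @ 2: {1,2,5}  (accept∈set)
'a' @ 3: {3,4}
'c' @ 4: {1,2,5}  (accept∈set)
final: {1,2,5}; accept 1 in set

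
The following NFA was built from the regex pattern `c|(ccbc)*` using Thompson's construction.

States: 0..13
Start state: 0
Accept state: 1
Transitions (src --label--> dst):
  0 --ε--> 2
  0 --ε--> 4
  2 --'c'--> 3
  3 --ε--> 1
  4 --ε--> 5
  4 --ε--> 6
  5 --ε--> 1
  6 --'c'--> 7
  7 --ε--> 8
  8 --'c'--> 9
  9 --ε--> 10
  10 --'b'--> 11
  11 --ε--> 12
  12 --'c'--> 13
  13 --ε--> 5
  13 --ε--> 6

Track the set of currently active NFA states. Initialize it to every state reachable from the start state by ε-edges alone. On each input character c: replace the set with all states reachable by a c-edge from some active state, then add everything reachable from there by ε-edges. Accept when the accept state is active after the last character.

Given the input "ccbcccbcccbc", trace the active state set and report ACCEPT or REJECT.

initial (ε-close {0}): {0,1,2,4,5,6}
'c' @ 1: {1,3,7,8}  [accepting]
'c' @ 2: {9,10}
'b' @ 3: {11,12}
'c' @ 4: {1,5,6,13}  [accepting]
'c' @ 5: {7,8}
'c' @ 6: {9,10}
'b' @ 7: {11,12}
'c' @ 8: {1,5,6,13}  [accepting]
'c' @ 9: {7,8}
'c' @ 10: {9,10}
'b' @ 11: {11,12}
'c' @ 12: {1,5,6,13}  [accepting]
end set {1,5,6,13} — state 1 in

Answer: ACCEPT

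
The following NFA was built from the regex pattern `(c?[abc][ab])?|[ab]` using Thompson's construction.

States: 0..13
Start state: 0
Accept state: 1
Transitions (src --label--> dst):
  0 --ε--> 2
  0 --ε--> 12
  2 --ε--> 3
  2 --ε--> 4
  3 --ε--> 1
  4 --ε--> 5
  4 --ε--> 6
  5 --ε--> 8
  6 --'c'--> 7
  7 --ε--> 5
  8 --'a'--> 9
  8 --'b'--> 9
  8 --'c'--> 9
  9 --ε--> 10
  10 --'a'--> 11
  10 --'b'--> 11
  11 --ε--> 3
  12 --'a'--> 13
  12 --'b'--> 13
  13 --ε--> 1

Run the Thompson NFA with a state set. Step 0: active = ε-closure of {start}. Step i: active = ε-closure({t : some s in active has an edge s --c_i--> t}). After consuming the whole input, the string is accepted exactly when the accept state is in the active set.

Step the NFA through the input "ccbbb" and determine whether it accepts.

S₀ = ε-closure({0}) = {0,1,2,3,4,5,6,8,12}
'c' @ 1: {5,7,8,9,10}
'c' @ 2: {9,10}
'b' @ 3: {1,3,11}  (accept∈set)
'b' @ 4: {}  — dead — no transitions
rest 'b' ignored (set empty)
final: {}; accept 1 not in set

Answer: REJECT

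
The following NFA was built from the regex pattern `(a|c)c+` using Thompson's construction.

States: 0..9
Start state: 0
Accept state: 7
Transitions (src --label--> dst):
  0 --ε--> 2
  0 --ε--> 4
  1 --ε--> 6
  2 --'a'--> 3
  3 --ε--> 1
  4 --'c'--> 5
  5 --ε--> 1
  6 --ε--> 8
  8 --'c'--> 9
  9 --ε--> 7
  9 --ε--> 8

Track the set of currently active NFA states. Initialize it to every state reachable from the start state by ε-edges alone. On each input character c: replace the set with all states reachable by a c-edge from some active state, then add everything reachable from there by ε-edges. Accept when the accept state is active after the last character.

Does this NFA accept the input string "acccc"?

Answer: ACCEPT

Trace:
initial (ε-close {0}): {0,2,4}
'a' @ 1: {1,3,6,8}
'c' @ 2: {7,8,9}  [accepting]
'c' @ 3: {7,8,9}  [accepting]
'c' @ 4: {7,8,9}  [accepting]
'c' @ 5: {7,8,9}  [accepting]
final: {7,8,9}; accept 7 in set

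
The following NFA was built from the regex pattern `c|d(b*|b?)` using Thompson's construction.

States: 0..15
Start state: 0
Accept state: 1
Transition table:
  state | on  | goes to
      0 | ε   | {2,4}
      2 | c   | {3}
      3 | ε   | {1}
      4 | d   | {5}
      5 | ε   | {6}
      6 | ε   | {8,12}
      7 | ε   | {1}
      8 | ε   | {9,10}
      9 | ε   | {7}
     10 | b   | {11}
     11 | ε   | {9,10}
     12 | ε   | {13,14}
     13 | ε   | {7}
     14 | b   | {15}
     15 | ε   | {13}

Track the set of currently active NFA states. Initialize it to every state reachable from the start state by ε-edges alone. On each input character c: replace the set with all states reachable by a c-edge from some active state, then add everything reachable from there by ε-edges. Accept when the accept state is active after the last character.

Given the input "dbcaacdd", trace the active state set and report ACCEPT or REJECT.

S₀ = ε-closure({0}) = {0,2,4}
'd' @ 1: {1,5,6,7,8,9,10,12,13,14}  (accept∈set)
'b' @ 2: {1,7,9,10,11,13,15}  (accept∈set)
'c' @ 3: {}  — state set empty
rest 'aacdd' ignored (set empty)
end set {} — state 1 not in

Answer: REJECT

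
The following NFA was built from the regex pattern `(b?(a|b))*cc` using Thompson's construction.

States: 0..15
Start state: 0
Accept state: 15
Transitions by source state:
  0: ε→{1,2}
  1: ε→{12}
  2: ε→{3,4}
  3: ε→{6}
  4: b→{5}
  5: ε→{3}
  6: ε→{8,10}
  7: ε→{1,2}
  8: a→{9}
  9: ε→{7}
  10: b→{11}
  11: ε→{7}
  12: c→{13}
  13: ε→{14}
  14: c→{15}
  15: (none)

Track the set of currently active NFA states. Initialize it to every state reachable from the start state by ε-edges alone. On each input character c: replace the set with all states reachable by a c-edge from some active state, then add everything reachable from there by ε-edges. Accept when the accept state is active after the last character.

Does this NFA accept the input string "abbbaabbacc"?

initial (ε-close {0}): {0,1,2,3,4,6,8,10,12}
'a' @ 1: {1,2,3,4,6,7,8,9,10,12}
'b' @ 2: {1,2,3,4,5,6,7,8,10,11,12}
'b' @ 3: {1,2,3,4,5,6,7,8,10,11,12}
'b' @ 4: {1,2,3,4,5,6,7,8,10,11,12}
'a' @ 5: {1,2,3,4,6,7,8,9,10,12}
'a' @ 6: {1,2,3,4,6,7,8,9,10,12}
'b' @ 7: {1,2,3,4,5,6,7,8,10,11,12}
'b' @ 8: {1,2,3,4,5,6,7,8,10,11,12}
'a' @ 9: {1,2,3,4,6,7,8,9,10,12}
'c' @ 10: {13,14}
'c' @ 11: {15}  (accept∈set)
end set {15} — state 15 in

Answer: ACCEPT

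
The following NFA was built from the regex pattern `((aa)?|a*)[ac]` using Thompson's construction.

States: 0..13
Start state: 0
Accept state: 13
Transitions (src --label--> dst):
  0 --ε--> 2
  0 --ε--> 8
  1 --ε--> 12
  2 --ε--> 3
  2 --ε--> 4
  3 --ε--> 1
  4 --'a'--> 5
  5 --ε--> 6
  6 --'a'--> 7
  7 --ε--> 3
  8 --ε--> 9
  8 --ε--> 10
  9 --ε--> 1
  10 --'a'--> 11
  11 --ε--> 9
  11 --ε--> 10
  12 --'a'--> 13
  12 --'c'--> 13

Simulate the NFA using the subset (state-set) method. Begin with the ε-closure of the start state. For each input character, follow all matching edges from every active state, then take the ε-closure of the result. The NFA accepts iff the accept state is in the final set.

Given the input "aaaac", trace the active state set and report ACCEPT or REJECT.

initial (ε-close {0}): {0,1,2,3,4,8,9,10,12}
'a' @ 1: {1,5,6,9,10,11,12,13}  (accept∈set)
'a' @ 2: {1,3,7,9,10,11,12,13}  (accept∈set)
'a' @ 3: {1,9,10,11,12,13}  (accept∈set)
'a' @ 4: {1,9,10,11,12,13}  (accept∈set)
'c' @ 5: {13}  (accept∈set)
final: {13}; accept 13 in set

Answer: ACCEPT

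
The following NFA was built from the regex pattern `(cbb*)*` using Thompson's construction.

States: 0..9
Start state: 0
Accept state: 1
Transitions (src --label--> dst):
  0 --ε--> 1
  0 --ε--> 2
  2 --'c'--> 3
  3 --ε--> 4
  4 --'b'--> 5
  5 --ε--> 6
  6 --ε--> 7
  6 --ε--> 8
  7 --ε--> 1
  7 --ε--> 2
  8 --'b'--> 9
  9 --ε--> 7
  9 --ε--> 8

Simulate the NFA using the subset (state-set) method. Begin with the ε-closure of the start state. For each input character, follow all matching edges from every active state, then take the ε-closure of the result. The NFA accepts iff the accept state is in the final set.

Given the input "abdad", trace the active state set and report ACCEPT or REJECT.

start: ε-closure({0}) = {0,1,2}
'a' @ 1: {}  — dead — no transitions
rest 'bdad' ignored (set empty)
final: {}; accept 1 not in set

Answer: REJECT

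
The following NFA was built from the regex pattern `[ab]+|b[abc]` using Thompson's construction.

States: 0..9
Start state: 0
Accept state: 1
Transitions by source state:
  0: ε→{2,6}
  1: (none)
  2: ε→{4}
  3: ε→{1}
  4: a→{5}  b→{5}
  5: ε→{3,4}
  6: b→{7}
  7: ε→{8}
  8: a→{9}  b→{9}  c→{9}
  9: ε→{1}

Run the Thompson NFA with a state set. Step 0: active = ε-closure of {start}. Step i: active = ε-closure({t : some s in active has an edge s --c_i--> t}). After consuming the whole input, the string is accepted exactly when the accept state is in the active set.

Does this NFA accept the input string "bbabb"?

Answer: ACCEPT

Trace:
initial (ε-close {0}): {0,2,4,6}
'b' @ 1: {1,3,4,5,7,8}  (accept∈set)
'b' @ 2: {1,3,4,5,9}  (accept∈set)
'a' @ 3: {1,3,4,5}  (accept∈set)
'b' @ 4: {1,3,4,5}  (accept∈set)
'b' @ 5: {1,3,4,5}  (accept∈set)
end set {1,3,4,5} — state 1 in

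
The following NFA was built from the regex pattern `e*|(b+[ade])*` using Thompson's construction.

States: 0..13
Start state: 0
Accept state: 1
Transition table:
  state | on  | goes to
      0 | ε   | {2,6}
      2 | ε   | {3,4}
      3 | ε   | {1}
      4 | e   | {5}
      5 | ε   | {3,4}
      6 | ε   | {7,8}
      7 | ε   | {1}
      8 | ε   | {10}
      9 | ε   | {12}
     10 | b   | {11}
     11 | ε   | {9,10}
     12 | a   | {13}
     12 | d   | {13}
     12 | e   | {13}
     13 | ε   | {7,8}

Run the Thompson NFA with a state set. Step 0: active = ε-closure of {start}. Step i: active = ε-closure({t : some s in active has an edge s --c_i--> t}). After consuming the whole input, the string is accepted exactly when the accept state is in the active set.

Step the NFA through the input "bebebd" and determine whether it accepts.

Answer: ACCEPT

Trace:
start: ε-closure({0}) = {0,1,2,3,4,6,7,8,10}
'b' @ 1: {9,10,11,12}
'e' @ 2: {1,7,8,10,13}  [accepting]
'b' @ 3: {9,10,11,12}
'e' @ 4: {1,7,8,10,13}  [accepting]
'b' @ 5: {9,10,11,12}
'd' @ 6: {1,7,8,10,13}  [accepting]
final: {1,7,8,10,13}; accept 1 in set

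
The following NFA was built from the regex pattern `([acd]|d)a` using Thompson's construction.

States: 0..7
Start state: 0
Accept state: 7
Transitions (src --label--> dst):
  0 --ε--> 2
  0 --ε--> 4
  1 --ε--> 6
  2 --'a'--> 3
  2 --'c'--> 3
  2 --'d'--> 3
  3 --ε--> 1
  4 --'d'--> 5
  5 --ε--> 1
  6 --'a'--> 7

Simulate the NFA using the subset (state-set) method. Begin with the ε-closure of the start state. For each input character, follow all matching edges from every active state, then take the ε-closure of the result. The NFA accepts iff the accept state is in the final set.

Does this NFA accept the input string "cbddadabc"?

initial (ε-close {0}): {0,2,4}
'c' @ 1: {1,3,6}
'b' @ 2: {}  — no active states
rest 'ddadabc' ignored (set empty)
final: {}; accept 7 not in set

Answer: REJECT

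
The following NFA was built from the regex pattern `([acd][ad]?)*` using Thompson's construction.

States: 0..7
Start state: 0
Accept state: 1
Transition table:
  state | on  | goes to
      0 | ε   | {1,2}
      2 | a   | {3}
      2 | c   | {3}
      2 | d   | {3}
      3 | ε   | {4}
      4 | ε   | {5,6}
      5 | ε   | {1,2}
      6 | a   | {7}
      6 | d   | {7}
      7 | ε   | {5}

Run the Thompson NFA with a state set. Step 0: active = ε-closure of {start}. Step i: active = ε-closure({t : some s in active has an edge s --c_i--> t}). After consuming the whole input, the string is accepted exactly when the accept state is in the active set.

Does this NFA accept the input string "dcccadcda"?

Answer: ACCEPT

Trace:
start: ε-closure({0}) = {0,1,2}
'd' @ 1: {1,2,3,4,5,6}  (accept∈set)
'c' @ 2: {1,2,3,4,5,6}  (accept∈set)
'c' @ 3: {1,2,3,4,5,6}  (accept∈set)
'c' @ 4: {1,2,3,4,5,6}  (accept∈set)
'a' @ 5: {1,2,3,4,5,6,7}  (accept∈set)
'd' @ 6: {1,2,3,4,5,6,7}  (accept∈set)
'c' @ 7: {1,2,3,4,5,6}  (accept∈set)
'd' @ 8: {1,2,3,4,5,6,7}  (accept∈set)
'a' @ 9: {1,2,3,4,5,6,7}  (accept∈set)
end set {1,2,3,4,5,6,7} — state 1 in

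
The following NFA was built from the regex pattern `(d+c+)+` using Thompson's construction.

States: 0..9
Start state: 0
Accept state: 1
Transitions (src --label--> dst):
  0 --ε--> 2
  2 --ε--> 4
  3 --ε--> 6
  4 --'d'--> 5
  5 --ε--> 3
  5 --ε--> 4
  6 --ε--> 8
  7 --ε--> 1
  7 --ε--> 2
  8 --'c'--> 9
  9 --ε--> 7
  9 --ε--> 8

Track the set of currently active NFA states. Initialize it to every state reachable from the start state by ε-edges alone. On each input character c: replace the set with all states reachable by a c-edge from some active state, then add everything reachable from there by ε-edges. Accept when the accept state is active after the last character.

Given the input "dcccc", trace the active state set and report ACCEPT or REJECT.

S₀ = ε-closure({0}) = {0,2,4}
'd' @ 1: {3,4,5,6,8}
'c' @ 2: {1,2,4,7,8,9}  [accepting]
'c' @ 3: {1,2,4,7,8,9}  [accepting]
'c' @ 4: {1,2,4,7,8,9}  [accepting]
'c' @ 5: {1,2,4,7,8,9}  [accepting]
final: {1,2,4,7,8,9}; accept 1 in set

Answer: ACCEPT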